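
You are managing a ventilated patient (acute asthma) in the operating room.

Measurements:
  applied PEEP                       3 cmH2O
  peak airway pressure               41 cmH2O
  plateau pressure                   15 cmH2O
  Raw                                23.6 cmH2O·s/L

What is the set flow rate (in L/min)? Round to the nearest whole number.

flow = (PIP − Pplat) / Raw = (41 − 15) / 23.6 = 1.102 L/s × 60 = 66.12 L/min.

66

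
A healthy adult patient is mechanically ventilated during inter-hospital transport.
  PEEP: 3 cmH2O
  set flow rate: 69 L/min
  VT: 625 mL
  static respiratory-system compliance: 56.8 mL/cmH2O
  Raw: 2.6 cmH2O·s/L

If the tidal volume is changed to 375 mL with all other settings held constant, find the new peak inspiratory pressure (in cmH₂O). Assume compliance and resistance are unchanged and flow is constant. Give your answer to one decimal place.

Flow: 69 L/min ÷ 60 = 1.15 L/s.
PIP = Vt/C + R·V̇ + PEEP (constant-flow equation of motion).
Only the elastic term changes: ΔPIP = ΔVt / C = (375 − 625) / 56.8 = -4.401 cmH2O.
Original PIP = 625/56.8 + 2.6×1.15 + 3 = 16.994 cmH2O; new PIP = 16.994 + (-4.401) = 12.593 cmH2O.

12.6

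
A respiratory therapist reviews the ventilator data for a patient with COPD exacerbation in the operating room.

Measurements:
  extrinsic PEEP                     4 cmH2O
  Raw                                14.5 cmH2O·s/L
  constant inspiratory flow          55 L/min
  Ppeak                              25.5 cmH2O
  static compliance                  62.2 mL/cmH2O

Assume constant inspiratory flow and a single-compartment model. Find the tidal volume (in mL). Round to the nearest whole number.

511

Flow: 55 L/min ÷ 60 = 0.9167 L/s.
Equation of motion (constant flow): PIP = Vt/C + R·V̇ + PEEP.
Vt/C = PIP − R·V̇ − PEEP = 25.5 − 13.292 − 4 = 8.208 cmH2O.
Vt = C × 8.208 = 62.2 × 8.208 = 510.54 mL.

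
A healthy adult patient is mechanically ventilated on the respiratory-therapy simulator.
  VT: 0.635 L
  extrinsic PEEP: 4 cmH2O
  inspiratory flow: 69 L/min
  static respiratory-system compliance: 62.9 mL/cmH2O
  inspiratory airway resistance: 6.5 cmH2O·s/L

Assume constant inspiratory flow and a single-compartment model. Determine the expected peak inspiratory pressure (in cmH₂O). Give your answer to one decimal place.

Flow: 69 L/min ÷ 60 = 1.15 L/s.
Equation of motion (constant flow): PIP = Vt/C + R·V̇ + PEEP.
PIP = 635/62.9 + 6.5×1.15 + 4 = 10.095 + 7.475 + 4 = 21.57 cmH2O.

21.6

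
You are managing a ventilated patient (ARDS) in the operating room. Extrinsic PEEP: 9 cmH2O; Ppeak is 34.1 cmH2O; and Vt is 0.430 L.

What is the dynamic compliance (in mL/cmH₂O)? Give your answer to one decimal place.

Dynamic compliance = Vt / (PIP − PEEP) = 430 / (34.1 − 9) = 430 / 25.1 = 17.131 mL/cmH2O.

17.1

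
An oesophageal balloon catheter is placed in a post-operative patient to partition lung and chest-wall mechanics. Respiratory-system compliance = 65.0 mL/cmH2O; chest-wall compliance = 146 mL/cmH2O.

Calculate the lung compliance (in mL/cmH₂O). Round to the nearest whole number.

1/CL = 1/Crs − 1/Ccw.
1/CL = 1/65.0 − 1/146 = 0.008535.
CL = 117.16 mL/cmH2O.

117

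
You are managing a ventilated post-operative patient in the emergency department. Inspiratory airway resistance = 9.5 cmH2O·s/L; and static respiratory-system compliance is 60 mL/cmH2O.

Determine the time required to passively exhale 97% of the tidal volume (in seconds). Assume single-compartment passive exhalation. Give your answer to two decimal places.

τ = R × C = 9.5 × 60 mL/cmH2O = 9.5 × 0.060 L/cmH2O = 0.57 s.
Exhaled fraction f = 1 − e^(−t/τ) → t = −τ·ln(1 − f) = −0.57·ln(0.03) = 1.999 s.

2.00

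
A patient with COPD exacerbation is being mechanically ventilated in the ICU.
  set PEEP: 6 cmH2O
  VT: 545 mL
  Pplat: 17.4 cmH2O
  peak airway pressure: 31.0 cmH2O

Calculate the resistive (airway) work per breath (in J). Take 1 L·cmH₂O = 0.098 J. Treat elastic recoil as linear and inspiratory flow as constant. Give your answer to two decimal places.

0.73

With constant inspiratory flow the resistive pressure is constant at PIP − Pplat = 31.0 − 17.4 = 13.6 cmH2O, so resistive work = 13.6 × 0.545 = 7.412 L·cmH2O.
× 0.098 J/(L·cmH2O) → 0.7264 J.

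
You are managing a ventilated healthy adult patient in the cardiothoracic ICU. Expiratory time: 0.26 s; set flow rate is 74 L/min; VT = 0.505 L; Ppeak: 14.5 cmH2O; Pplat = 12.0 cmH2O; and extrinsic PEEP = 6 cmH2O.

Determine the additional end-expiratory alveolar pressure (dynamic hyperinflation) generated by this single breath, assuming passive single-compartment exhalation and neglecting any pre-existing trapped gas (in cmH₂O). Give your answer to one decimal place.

Flow: 74 L/min ÷ 60 = 1.2333 L/s.
R = (PIP − Pplat)/V̇ = (14.5 − 12.0) / 1.2333 = 2.5/1.2333 = 2.027 cmH2O·s/L.
C = Vt/(Pplat − PEEP) = 505.0 / (12.0 − 6) = 505.0/6.0 = 84.167 mL/cmH2O.
τ = R × C = 2.027 × 0.08417 L/cmH2O = 0.1706 s.
Fraction remaining = e^(−Te/τ) = e^(−0.26/0.1706) = 0.2178; trapped volume = 505.0 × 0.2178 = 109.99 mL.
Additional alveolar pressure from trapping ≈ V_trapped / C = 109.99 / 84.167 = 1.307 cmH2O.

1.3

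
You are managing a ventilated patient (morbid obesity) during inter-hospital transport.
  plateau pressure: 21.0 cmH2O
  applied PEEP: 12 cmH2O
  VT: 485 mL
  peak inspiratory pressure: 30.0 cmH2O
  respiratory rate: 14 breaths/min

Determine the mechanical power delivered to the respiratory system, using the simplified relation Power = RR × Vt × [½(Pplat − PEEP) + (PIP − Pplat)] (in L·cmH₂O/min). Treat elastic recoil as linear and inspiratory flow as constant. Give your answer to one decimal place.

91.7

Per-breath work = Vt × [½(Pplat−PEEP) + (PIP−Pplat)] = 0.485 × [0.5×9.0 + 9.0] = 0.485 × 13.5 = 6.548 L·cmH2O.
Power = 14 × 6.548 = 91.672 L·cmH2O/min.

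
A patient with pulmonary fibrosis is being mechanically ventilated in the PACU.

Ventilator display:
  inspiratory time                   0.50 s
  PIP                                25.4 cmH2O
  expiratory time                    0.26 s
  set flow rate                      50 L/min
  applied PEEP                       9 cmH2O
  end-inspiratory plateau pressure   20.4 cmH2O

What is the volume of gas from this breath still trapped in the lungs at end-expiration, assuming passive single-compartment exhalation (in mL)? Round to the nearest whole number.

Flow: 50 L/min ÷ 60 = 0.8333 L/s.
Vt = flow × Ti = 0.8333 L/s × 0.50 s × 1000 mL/L = 416.65 mL.
R = (PIP − Pplat)/V̇ = (25.4 − 20.4) / 0.8333 = 5.0/0.8333 = 6.0 cmH2O·s/L.
C = Vt/(Pplat − PEEP) = 416.65 / (20.4 − 9) = 416.65/11.4 = 36.548 mL/cmH2O.
τ = R × C = 6.0 × 0.03655 L/cmH2O = 0.2193 s.
Fraction remaining = e^(−Te/τ) = e^(−0.26/0.2193) = 0.3056.
Trapped volume = 416.65 × 0.3056 = 127.33 mL.

127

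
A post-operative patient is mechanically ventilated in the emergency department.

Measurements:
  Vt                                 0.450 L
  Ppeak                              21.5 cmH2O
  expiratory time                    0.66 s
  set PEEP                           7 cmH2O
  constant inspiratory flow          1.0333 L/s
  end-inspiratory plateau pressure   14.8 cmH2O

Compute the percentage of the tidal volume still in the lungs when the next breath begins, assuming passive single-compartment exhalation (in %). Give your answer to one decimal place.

17.1

R = (PIP − Pplat)/V̇ = (21.5 − 14.8) / 1.0333 = 6.7/1.0333 = 6.484 cmH2O·s/L.
C = Vt/(Pplat − PEEP) = 450.0 / (14.8 − 7) = 450.0/7.8 = 57.692 mL/cmH2O.
τ = R × C = 6.484 × 0.05769 L/cmH2O = 0.3741 s.
Fraction remaining at end-expiration = e^(−Te/τ) = e^(−0.66/0.3741) = 0.1713 → 17.13%.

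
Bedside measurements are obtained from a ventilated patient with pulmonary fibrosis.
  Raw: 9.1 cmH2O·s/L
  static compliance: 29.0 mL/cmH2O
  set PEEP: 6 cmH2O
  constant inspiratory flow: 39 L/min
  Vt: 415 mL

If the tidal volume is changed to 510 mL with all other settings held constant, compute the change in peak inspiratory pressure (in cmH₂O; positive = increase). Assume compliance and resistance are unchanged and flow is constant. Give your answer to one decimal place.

3.3

PIP = Vt/C + R·V̇ + PEEP (constant-flow equation of motion).
Only the elastic term changes: ΔPIP = ΔVt / C = (510 − 415) / 29.0 = 3.276 cmH2O.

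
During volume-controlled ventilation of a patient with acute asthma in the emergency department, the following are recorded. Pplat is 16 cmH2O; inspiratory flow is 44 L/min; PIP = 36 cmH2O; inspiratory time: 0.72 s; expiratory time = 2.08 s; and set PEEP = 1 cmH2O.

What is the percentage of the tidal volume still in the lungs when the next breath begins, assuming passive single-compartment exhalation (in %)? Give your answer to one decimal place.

Flow: 44 L/min ÷ 60 = 0.7333 L/s.
Vt = flow × Ti = 0.7333 L/s × 0.72 s × 1000 mL/L = 527.98 mL.
R = (PIP − Pplat)/V̇ = (36 − 16) / 0.7333 = 20.0/0.7333 = 27.274 cmH2O·s/L.
C = Vt/(Pplat − PEEP) = 527.98 / (16 − 1) = 527.98/15.0 = 35.199 mL/cmH2O.
τ = R × C = 27.274 × 0.0352 L/cmH2O = 0.96 s.
Fraction remaining at end-expiration = e^(−Te/τ) = e^(−2.08/0.96) = 0.1146 → 11.46%.

11.5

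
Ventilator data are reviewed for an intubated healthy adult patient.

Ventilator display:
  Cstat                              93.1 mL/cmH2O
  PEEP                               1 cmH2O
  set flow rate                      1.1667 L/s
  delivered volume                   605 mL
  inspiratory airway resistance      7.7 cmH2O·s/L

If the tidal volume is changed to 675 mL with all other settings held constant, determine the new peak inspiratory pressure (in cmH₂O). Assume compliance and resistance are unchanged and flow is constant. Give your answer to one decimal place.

17.2

PIP = Vt/C + R·V̇ + PEEP (constant-flow equation of motion).
Only the elastic term changes: ΔPIP = ΔVt / C = (675 − 605) / 93.1 = 0.7519 cmH2O.
Original PIP = 605/93.1 + 7.7×1.1667 + 1 = 16.482 cmH2O; new PIP = 16.482 + (0.7519) = 17.234 cmH2O.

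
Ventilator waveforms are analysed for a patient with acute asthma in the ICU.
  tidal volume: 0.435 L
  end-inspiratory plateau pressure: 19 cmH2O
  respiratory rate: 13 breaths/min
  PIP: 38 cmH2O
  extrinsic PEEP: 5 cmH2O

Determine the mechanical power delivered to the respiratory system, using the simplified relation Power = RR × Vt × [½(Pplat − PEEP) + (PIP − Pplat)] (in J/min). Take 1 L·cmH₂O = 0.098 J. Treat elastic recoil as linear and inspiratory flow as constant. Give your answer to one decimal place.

Per-breath work = Vt × [½(Pplat−PEEP) + (PIP−Pplat)] = 0.435 × [0.5×14.0 + 19.0] = 0.435 × 26.0 = 11.31 L·cmH2O.
Power = 13 × 11.31 = 147.03 L·cmH2O/min.
× 0.098 J/(L·cmH2O) → 14.409 J/min.

14.4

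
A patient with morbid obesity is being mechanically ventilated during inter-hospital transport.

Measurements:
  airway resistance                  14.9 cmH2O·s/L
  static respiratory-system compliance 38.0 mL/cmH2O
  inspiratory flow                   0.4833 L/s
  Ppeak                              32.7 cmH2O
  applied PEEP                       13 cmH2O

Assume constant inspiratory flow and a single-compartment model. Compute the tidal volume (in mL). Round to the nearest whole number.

475

Equation of motion (constant flow): PIP = Vt/C + R·V̇ + PEEP.
Vt/C = PIP − R·V̇ − PEEP = 32.7 − 7.201 − 13 = 12.499 cmH2O.
Vt = C × 12.499 = 38.0 × 12.499 = 474.96 mL.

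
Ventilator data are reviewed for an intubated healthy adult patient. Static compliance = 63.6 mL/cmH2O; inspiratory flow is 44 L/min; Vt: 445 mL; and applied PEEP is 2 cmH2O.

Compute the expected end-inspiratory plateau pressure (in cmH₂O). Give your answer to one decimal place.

9.0

Pplat = PEEP + Vt / Cstat = 2 + 445 / 63.6 = 2 + 6.997 = 8.997 cmH2O.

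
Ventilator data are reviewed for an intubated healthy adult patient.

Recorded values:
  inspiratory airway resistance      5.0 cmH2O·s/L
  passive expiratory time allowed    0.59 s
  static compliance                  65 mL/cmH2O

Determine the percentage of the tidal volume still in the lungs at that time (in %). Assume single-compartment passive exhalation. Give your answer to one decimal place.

16.3

τ = R × C = 5.0 × 65 mL/cmH2O = 5.0 × 0.065 L/cmH2O = 0.325 s.
Passive exhalation: V(t)/V₀ = e^(−t/τ) = e^(−0.59/0.325) = 0.1628.
Fraction remaining = 0.1628 → 16.28%.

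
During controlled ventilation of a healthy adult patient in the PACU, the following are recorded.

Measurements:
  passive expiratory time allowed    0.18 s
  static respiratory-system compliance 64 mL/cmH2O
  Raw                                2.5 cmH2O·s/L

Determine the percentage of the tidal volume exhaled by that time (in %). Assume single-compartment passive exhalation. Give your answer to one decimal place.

τ = R × C = 2.5 × 64 mL/cmH2O = 2.5 × 0.064 L/cmH2O = 0.16 s.
Passive exhalation: V(t)/V₀ = e^(−t/τ) = e^(−0.18/0.16) = 0.3247.
Fraction exhaled = 1 − 0.3247 = 0.6753 → 67.53%.

67.5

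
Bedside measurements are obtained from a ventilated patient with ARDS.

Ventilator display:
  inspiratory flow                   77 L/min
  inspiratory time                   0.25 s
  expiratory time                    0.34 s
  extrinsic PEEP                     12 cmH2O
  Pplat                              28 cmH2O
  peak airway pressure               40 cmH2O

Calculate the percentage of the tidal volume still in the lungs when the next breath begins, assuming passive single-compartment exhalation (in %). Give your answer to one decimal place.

16.3

Flow: 77 L/min ÷ 60 = 1.2833 L/s.
Vt = flow × Ti = 1.2833 L/s × 0.25 s × 1000 mL/L = 320.83 mL.
R = (PIP − Pplat)/V̇ = (40 − 28) / 1.2833 = 12.0/1.2833 = 9.351 cmH2O·s/L.
C = Vt/(Pplat − PEEP) = 320.83 / (28 − 12) = 320.83/16.0 = 20.052 mL/cmH2O.
τ = R × C = 9.351 × 0.02005 L/cmH2O = 0.1875 s.
Fraction remaining at end-expiration = e^(−Te/τ) = e^(−0.34/0.1875) = 0.1631 → 16.31%.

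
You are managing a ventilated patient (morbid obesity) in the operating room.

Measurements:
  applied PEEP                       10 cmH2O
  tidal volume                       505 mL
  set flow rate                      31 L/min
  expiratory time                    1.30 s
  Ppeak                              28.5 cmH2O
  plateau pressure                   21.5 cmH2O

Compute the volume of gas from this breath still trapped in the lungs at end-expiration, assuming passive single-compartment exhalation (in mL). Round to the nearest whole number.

Flow: 31 L/min ÷ 60 = 0.5167 L/s.
R = (PIP − Pplat)/V̇ = (28.5 − 21.5) / 0.5167 = 7.0/0.5167 = 13.548 cmH2O·s/L.
C = Vt/(Pplat − PEEP) = 505.0 / (21.5 − 10) = 505.0/11.5 = 43.913 mL/cmH2O.
τ = R × C = 13.548 × 0.04391 L/cmH2O = 0.5949 s.
Fraction remaining = e^(−Te/τ) = e^(−1.30/0.5949) = 0.1125.
Trapped volume = 505.0 × 0.1125 = 56.813 mL.

57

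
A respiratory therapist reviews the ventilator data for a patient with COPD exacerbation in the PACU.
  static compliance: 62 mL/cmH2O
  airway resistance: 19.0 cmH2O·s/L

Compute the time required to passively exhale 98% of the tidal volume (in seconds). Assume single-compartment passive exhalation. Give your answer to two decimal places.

4.61

τ = R × C = 19.0 × 62 mL/cmH2O = 19.0 × 0.062 L/cmH2O = 1.178 s.
Exhaled fraction f = 1 − e^(−t/τ) → t = −τ·ln(1 − f) = −1.178·ln(0.02) = 4.608 s.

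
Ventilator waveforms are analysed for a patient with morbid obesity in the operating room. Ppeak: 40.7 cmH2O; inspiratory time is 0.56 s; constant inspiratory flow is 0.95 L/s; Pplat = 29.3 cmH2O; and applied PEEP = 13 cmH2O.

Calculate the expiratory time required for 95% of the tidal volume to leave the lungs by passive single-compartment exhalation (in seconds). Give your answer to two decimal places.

Vt = flow × Ti = 0.95 L/s × 0.56 s × 1000 mL/L = 532.0 mL.
R = (PIP − Pplat)/V̇ = (40.7 − 29.3) / 0.95 = 11.4/0.95 = 12.0 cmH2O·s/L.
C = Vt/(Pplat − PEEP) = 532.0 / (29.3 − 13) = 532.0/16.3 = 32.638 mL/cmH2O.
τ = R × C = 12.0 × 0.03264 L/cmH2O = 0.3917 s.
t = −τ·ln(1 − 0.95) = −0.3917·ln(0.05) = 1.173 s.

1.17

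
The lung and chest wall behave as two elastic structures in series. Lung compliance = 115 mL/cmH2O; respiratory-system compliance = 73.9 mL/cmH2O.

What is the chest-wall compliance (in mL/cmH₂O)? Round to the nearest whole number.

207

1/Ccw = 1/Crs − 1/CL.
1/Ccw = 1/73.9 − 1/115 = 0.004836.
Ccw = 206.78 mL/cmH2O.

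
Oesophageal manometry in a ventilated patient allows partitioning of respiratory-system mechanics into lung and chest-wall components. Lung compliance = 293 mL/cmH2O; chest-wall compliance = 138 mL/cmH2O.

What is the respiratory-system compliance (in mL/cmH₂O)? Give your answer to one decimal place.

93.8

Lung and chest wall are elastances in series: 1/Crs = 1/CL + 1/Ccw.
1/Crs = 1/293 + 1/138 = 0.01066.
Crs = 93.809 mL/cmH2O.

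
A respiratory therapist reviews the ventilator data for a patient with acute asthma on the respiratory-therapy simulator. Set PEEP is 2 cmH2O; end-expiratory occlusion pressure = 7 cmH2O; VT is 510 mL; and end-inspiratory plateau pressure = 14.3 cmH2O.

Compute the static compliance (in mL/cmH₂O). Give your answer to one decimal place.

End-expiratory occlusion gives total PEEP = 7 cmH2O (intrinsic PEEP = 7 − 2 = 5). Use total PEEP for the elastic gradient.
Cstat = Vt / (Pplat − PEEPtotal) = 510 / (14.3 − 7) = 510 / 7.3 = 69.863 mL/cmH2O.

69.9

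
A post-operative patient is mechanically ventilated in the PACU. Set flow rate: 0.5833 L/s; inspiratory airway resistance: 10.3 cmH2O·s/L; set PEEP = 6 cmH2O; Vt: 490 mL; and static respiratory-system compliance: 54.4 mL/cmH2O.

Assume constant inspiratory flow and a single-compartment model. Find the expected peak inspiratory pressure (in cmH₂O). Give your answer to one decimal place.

21.0

Equation of motion (constant flow): PIP = Vt/C + R·V̇ + PEEP.
PIP = 490/54.4 + 10.3×0.5833 + 6 = 9.007 + 6.008 + 6 = 21.015 cmH2O.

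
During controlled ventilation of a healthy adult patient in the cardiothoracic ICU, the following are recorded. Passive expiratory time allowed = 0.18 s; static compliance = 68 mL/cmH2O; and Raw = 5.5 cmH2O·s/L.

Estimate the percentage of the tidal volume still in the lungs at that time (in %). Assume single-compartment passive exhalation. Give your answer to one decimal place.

61.8

τ = R × C = 5.5 × 68 mL/cmH2O = 5.5 × 0.068 L/cmH2O = 0.374 s.
Passive exhalation: V(t)/V₀ = e^(−t/τ) = e^(−0.18/0.374) = 0.618.
Fraction remaining = 0.618 → 61.8%.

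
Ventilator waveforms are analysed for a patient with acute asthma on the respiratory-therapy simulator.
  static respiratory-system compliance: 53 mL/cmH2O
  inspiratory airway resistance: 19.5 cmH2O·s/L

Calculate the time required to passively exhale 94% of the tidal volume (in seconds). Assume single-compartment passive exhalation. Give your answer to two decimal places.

2.91

τ = R × C = 19.5 × 53 mL/cmH2O = 19.5 × 0.053 L/cmH2O = 1.034 s.
Exhaled fraction f = 1 − e^(−t/τ) → t = −τ·ln(1 − f) = −1.034·ln(0.06) = 2.909 s.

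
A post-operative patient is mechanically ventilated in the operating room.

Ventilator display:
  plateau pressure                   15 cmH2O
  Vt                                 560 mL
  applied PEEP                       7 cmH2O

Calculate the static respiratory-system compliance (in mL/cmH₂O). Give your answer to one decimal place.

Cstat = Vt / (Pplat − PEEP) = 560 / (15 − 7) = 560 / 8.0 = 70.0 mL/cmH2O.

70.0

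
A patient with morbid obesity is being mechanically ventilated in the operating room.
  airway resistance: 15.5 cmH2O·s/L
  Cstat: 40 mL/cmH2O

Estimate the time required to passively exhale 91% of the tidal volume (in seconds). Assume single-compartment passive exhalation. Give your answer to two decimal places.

1.49

τ = R × C = 15.5 × 40 mL/cmH2O = 15.5 × 0.040 L/cmH2O = 0.62 s.
Exhaled fraction f = 1 − e^(−t/τ) → t = −τ·ln(1 − f) = −0.62·ln(0.09) = 1.493 s.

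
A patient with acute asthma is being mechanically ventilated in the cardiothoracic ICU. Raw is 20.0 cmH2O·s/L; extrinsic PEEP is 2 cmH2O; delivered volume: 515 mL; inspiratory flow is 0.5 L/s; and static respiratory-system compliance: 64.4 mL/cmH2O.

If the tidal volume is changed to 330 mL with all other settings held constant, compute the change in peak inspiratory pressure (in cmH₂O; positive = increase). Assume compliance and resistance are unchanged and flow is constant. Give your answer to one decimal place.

PIP = Vt/C + R·V̇ + PEEP (constant-flow equation of motion).
Only the elastic term changes: ΔPIP = ΔVt / C = (330 − 515) / 64.4 = -2.873 cmH2O.

-2.9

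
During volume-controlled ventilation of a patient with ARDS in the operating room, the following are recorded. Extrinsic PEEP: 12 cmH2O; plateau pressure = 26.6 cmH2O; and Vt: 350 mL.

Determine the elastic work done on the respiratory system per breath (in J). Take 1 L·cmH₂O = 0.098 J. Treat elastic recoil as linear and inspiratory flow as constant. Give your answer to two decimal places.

0.25

Elastic work ≈ ½ × (Pplat − PEEP) × Vt = 0.5 × (26.6 − 12) × 0.350 L = 0.5 × 14.6 × 0.350 = 2.555 L·cmH2O.
× 0.098 J/(L·cmH2O) → 0.2504 J.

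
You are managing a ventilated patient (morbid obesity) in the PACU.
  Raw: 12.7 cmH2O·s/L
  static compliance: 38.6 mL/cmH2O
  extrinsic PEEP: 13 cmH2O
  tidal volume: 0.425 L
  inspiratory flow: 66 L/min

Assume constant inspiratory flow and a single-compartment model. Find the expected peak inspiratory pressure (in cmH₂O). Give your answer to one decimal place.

38.0

Flow: 66 L/min ÷ 60 = 1.1 L/s.
Equation of motion (constant flow): PIP = Vt/C + R·V̇ + PEEP.
PIP = 425/38.6 + 12.7×1.1 + 13 = 11.01 + 13.97 + 13 = 37.98 cmH2O.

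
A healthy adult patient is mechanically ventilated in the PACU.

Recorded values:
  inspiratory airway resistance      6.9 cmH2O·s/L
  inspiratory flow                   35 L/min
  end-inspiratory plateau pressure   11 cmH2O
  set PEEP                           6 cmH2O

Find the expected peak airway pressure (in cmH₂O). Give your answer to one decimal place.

15.0

Flow: 35 L/min ÷ 60 = 0.5833 L/s.
PIP = Pplat + Raw × flow = 11 + 6.9 × 0.5833 = 11 + 4.025 = 15.025 cmH2O.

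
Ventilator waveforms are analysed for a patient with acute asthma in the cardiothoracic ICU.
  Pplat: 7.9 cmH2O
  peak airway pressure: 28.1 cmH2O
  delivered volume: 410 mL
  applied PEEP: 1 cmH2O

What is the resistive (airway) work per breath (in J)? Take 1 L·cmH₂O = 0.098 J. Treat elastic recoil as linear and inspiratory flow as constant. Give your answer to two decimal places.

With constant inspiratory flow the resistive pressure is constant at PIP − Pplat = 28.1 − 7.9 = 20.2 cmH2O, so resistive work = 20.2 × 0.410 = 8.282 L·cmH2O.
× 0.098 J/(L·cmH2O) → 0.8116 J.

0.81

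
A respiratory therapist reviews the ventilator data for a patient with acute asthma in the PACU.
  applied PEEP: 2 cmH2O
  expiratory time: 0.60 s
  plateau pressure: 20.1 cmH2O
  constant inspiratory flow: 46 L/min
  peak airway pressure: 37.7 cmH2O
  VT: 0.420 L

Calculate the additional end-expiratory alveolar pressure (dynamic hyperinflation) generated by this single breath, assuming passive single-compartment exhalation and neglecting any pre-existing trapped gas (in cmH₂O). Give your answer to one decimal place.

Flow: 46 L/min ÷ 60 = 0.7667 L/s.
R = (PIP − Pplat)/V̇ = (37.7 − 20.1) / 0.7667 = 17.6/0.7667 = 22.956 cmH2O·s/L.
C = Vt/(Pplat − PEEP) = 420.0 / (20.1 − 2) = 420.0/18.1 = 23.204 mL/cmH2O.
τ = R × C = 22.956 × 0.0232 L/cmH2O = 0.5326 s.
Fraction remaining = e^(−Te/τ) = e^(−0.60/0.5326) = 0.3241; trapped volume = 420.0 × 0.3241 = 136.12 mL.
Additional alveolar pressure from trapping ≈ V_trapped / C = 136.12 / 23.204 = 5.866 cmH2O.

5.9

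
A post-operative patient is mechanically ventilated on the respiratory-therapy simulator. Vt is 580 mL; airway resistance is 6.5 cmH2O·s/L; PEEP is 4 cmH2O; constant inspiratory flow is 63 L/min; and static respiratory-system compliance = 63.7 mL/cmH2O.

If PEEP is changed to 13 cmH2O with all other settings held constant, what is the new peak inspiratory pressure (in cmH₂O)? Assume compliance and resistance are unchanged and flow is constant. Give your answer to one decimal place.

Flow: 63 L/min ÷ 60 = 1.05 L/s.
PIP = Vt/C + R·V̇ + PEEP (constant-flow equation of motion).
Only the baseline term changes: ΔPIP = ΔPEEP = 13 − 4 = 9.0 cmH2O.
Original PIP = 580/63.7 + 6.5×1.05 + 4 = 19.93 cmH2O; new PIP = 19.93 + (9.0) = 28.93 cmH2O.

28.9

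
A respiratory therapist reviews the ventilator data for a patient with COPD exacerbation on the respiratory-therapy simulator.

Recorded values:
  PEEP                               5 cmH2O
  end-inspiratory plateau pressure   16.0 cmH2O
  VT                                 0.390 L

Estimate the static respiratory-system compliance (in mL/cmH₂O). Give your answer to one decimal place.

35.5

Cstat = Vt / (Pplat − PEEP) = 390 / (16.0 − 5) = 390 / 11.0 = 35.455 mL/cmH2O.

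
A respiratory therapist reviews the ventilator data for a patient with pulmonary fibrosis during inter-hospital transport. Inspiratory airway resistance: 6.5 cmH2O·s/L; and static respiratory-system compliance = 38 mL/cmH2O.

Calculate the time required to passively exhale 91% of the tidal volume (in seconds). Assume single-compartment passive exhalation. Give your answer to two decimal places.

τ = R × C = 6.5 × 38 mL/cmH2O = 6.5 × 0.038 L/cmH2O = 0.247 s.
Exhaled fraction f = 1 − e^(−t/τ) → t = −τ·ln(1 − f) = −0.247·ln(0.09) = 0.5948 s.

0.59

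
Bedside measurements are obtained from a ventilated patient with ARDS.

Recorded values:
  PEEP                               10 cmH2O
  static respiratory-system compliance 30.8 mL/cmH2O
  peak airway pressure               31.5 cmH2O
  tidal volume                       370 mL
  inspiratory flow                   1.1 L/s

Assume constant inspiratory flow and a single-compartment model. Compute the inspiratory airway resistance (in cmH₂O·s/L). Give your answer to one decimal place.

8.6

Equation of motion (constant flow): PIP = Vt/C + R·V̇ + PEEP.
R·V̇ = PIP − Vt/C − PEEP = 31.5 − 370/30.8 − 10 = 31.5 − 12.013 − 10 = 9.487 cmH2O.
R = 9.487 / 1.1 = 8.625 cmH2O·s/L.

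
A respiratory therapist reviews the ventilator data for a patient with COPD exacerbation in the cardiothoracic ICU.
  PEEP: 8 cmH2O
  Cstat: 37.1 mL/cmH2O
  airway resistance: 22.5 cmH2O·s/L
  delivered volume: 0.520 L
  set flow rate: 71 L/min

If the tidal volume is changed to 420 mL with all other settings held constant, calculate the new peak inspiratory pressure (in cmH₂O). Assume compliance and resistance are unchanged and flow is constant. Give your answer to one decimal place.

Flow: 71 L/min ÷ 60 = 1.1833 L/s.
PIP = Vt/C + R·V̇ + PEEP (constant-flow equation of motion).
Only the elastic term changes: ΔPIP = ΔVt / C = (420 − 520) / 37.1 = -2.695 cmH2O.
Original PIP = 520/37.1 + 22.5×1.1833 + 8 = 48.64 cmH2O; new PIP = 48.64 + (-2.695) = 45.945 cmH2O.

45.9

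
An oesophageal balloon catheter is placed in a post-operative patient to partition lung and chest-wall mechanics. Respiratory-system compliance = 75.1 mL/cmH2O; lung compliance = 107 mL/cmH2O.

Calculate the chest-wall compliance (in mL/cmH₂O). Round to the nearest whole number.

252

1/Ccw = 1/Crs − 1/CL.
1/Ccw = 1/75.1 − 1/107 = 0.00397.
Ccw = 251.89 mL/cmH2O.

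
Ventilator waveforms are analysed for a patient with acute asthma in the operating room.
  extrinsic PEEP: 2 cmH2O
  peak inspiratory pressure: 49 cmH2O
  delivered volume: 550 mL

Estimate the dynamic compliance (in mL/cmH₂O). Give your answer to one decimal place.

Dynamic compliance = Vt / (PIP − PEEP) = 550 / (49 − 2) = 550 / 47.0 = 11.702 mL/cmH2O.

11.7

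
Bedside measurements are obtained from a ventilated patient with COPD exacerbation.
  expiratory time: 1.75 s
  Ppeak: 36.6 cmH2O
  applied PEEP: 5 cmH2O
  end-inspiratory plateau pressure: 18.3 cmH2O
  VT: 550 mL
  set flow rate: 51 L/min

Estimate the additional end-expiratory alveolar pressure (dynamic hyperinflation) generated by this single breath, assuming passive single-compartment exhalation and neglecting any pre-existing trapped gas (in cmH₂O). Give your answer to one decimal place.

Flow: 51 L/min ÷ 60 = 0.85 L/s.
R = (PIP − Pplat)/V̇ = (36.6 − 18.3) / 0.85 = 18.3/0.85 = 21.529 cmH2O·s/L.
C = Vt/(Pplat − PEEP) = 550.0 / (18.3 − 5) = 550.0/13.3 = 41.353 mL/cmH2O.
τ = R × C = 21.529 × 0.04135 L/cmH2O = 0.8902 s.
Fraction remaining = e^(−Te/τ) = e^(−1.75/0.8902) = 0.14; trapped volume = 550.0 × 0.14 = 77.0 mL.
Additional alveolar pressure from trapping ≈ V_trapped / C = 77.0 / 41.353 = 1.862 cmH2O.

1.9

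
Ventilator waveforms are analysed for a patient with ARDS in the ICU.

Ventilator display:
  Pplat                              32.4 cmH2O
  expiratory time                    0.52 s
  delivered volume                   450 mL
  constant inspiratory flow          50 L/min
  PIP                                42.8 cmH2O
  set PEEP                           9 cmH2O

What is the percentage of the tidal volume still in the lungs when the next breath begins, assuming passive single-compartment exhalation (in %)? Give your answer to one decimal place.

Flow: 50 L/min ÷ 60 = 0.8333 L/s.
R = (PIP − Pplat)/V̇ = (42.8 − 32.4) / 0.8333 = 10.4/0.8333 = 12.48 cmH2O·s/L.
C = Vt/(Pplat − PEEP) = 450.0 / (32.4 − 9) = 450.0/23.4 = 19.231 mL/cmH2O.
τ = R × C = 12.48 × 0.01923 L/cmH2O = 0.24 s.
Fraction remaining at end-expiration = e^(−Te/τ) = e^(−0.52/0.24) = 0.1146 → 11.46%.

11.5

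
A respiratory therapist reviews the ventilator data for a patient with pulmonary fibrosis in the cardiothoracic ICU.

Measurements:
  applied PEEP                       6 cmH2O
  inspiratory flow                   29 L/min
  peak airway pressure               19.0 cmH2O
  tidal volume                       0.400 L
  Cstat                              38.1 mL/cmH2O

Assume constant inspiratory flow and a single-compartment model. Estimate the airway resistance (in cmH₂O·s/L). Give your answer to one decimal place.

Flow: 29 L/min ÷ 60 = 0.4833 L/s.
Equation of motion (constant flow): PIP = Vt/C + R·V̇ + PEEP.
R·V̇ = PIP − Vt/C − PEEP = 19.0 − 400/38.1 − 6 = 19.0 − 10.499 − 6 = 2.501 cmH2O.
R = 2.501 / 0.4833 = 5.175 cmH2O·s/L.

5.2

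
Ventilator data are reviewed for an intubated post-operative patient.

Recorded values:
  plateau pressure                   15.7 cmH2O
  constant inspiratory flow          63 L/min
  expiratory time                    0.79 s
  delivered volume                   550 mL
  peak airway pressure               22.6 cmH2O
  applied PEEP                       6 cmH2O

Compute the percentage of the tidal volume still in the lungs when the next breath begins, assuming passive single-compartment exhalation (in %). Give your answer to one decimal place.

12.0

Flow: 63 L/min ÷ 60 = 1.05 L/s.
R = (PIP − Pplat)/V̇ = (22.6 − 15.7) / 1.05 = 6.9/1.05 = 6.571 cmH2O·s/L.
C = Vt/(Pplat − PEEP) = 550.0 / (15.7 − 6) = 550.0/9.7 = 56.701 mL/cmH2O.
τ = R × C = 6.571 × 0.0567 L/cmH2O = 0.3726 s.
Fraction remaining at end-expiration = e^(−Te/τ) = e^(−0.79/0.3726) = 0.12 → 12.0%.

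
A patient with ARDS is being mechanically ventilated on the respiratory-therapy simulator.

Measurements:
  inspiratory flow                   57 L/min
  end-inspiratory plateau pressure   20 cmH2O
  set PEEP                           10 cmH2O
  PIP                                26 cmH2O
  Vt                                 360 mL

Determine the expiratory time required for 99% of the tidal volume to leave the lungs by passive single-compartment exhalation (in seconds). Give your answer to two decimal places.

1.05

Flow: 57 L/min ÷ 60 = 0.95 L/s.
R = (PIP − Pplat)/V̇ = (26 − 20) / 0.95 = 6.0/0.95 = 6.316 cmH2O·s/L.
C = Vt/(Pplat − PEEP) = 360.0 / (20 − 10) = 360.0/10.0 = 36.0 mL/cmH2O.
τ = R × C = 6.316 × 0.036 L/cmH2O = 0.2274 s.
t = −τ·ln(1 − 0.99) = −0.2274·ln(0.01) = 1.047 s.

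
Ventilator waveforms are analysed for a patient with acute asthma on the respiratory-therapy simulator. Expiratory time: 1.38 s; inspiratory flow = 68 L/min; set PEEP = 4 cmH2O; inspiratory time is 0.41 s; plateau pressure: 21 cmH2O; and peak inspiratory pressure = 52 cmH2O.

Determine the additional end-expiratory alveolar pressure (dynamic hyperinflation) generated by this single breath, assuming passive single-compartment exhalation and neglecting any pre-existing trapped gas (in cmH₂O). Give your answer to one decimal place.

Flow: 68 L/min ÷ 60 = 1.1333 L/s.
Vt = flow × Ti = 1.1333 L/s × 0.41 s × 1000 mL/L = 464.65 mL.
R = (PIP − Pplat)/V̇ = (52 − 21) / 1.1333 = 31.0/1.1333 = 27.354 cmH2O·s/L.
C = Vt/(Pplat − PEEP) = 464.65 / (21 − 4) = 464.65/17.0 = 27.332 mL/cmH2O.
τ = R × C = 27.354 × 0.02733 L/cmH2O = 0.7476 s.
Fraction remaining = e^(−Te/τ) = e^(−1.38/0.7476) = 0.1579; trapped volume = 464.65 × 0.1579 = 73.368 mL.
Additional alveolar pressure from trapping ≈ V_trapped / C = 73.368 / 27.332 = 2.684 cmH2O.

2.7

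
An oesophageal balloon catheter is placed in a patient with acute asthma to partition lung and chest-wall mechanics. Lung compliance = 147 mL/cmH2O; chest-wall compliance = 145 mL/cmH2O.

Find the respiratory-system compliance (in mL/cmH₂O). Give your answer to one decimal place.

Lung and chest wall are elastances in series: 1/Crs = 1/CL + 1/Ccw.
1/Crs = 1/147 + 1/145 = 0.0137.
Crs = 72.993 mL/cmH2O.

73.0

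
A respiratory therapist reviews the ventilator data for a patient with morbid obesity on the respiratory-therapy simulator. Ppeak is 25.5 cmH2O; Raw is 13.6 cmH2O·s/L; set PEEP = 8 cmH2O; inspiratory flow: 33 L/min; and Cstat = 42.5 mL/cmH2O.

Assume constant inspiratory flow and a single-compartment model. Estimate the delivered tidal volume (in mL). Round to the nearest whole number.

Flow: 33 L/min ÷ 60 = 0.55 L/s.
Equation of motion (constant flow): PIP = Vt/C + R·V̇ + PEEP.
Vt/C = PIP − R·V̇ − PEEP = 25.5 − 7.48 − 8 = 10.02 cmH2O.
Vt = C × 10.02 = 42.5 × 10.02 = 425.85 mL.

426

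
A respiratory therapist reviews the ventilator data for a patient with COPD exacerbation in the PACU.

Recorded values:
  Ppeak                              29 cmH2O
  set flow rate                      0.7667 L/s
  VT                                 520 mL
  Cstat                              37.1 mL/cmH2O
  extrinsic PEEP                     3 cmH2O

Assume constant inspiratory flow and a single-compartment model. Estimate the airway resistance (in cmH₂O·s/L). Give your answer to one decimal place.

Equation of motion (constant flow): PIP = Vt/C + R·V̇ + PEEP.
R·V̇ = PIP − Vt/C − PEEP = 29 − 520/37.1 − 3 = 29 − 14.016 − 3 = 11.984 cmH2O.
R = 11.984 / 0.7667 = 15.631 cmH2O·s/L.

15.6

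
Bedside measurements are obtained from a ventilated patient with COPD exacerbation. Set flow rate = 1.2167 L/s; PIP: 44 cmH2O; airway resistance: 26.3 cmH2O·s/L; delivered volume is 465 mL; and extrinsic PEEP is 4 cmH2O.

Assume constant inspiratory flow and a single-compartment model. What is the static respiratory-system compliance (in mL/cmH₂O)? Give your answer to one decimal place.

58.1

Equation of motion (constant flow): PIP = Vt/C + R·V̇ + PEEP.
Vt/C = PIP − R·V̇ − PEEP = 44 − 26.3×1.2167 − 4 = 44 − 31.999 − 4 = 8.001 cmH2O.
C = Vt / 8.001 = 465 / 8.001 = 58.118 mL/cmH2O.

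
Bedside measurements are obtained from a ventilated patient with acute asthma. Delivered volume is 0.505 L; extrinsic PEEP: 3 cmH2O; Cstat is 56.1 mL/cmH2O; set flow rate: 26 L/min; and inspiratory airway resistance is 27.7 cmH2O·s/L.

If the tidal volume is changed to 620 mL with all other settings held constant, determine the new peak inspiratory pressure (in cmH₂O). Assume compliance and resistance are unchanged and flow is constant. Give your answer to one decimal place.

Flow: 26 L/min ÷ 60 = 0.4333 L/s.
PIP = Vt/C + R·V̇ + PEEP (constant-flow equation of motion).
Only the elastic term changes: ΔPIP = ΔVt / C = (620 − 505) / 56.1 = 2.05 cmH2O.
Original PIP = 505/56.1 + 27.7×0.4333 + 3 = 24.004 cmH2O; new PIP = 24.004 + (2.05) = 26.054 cmH2O.

26.1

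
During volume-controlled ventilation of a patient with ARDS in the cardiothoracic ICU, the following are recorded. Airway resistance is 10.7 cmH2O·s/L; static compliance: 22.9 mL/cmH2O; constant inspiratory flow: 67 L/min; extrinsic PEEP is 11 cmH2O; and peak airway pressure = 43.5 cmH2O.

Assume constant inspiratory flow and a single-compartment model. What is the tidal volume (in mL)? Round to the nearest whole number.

471

Flow: 67 L/min ÷ 60 = 1.1167 L/s.
Equation of motion (constant flow): PIP = Vt/C + R·V̇ + PEEP.
Vt/C = PIP − R·V̇ − PEEP = 43.5 − 11.949 − 11 = 20.551 cmH2O.
Vt = C × 20.551 = 22.9 × 20.551 = 470.62 mL.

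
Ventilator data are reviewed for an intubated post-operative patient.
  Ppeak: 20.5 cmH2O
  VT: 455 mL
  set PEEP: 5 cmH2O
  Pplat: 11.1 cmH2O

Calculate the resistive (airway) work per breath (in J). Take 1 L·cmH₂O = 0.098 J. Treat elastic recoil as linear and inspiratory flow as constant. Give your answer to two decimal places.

With constant inspiratory flow the resistive pressure is constant at PIP − Pplat = 20.5 − 11.1 = 9.4 cmH2O, so resistive work = 9.4 × 0.455 = 4.277 L·cmH2O.
× 0.098 J/(L·cmH2O) → 0.4191 J.

0.42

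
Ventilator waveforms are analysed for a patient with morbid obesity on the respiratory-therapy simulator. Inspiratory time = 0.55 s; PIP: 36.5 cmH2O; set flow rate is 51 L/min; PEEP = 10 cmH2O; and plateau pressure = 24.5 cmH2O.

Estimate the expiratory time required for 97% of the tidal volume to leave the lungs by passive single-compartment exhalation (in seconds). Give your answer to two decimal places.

1.60

Flow: 51 L/min ÷ 60 = 0.85 L/s.
Vt = flow × Ti = 0.85 L/s × 0.55 s × 1000 mL/L = 467.5 mL.
R = (PIP − Pplat)/V̇ = (36.5 − 24.5) / 0.85 = 12.0/0.85 = 14.118 cmH2O·s/L.
C = Vt/(Pplat − PEEP) = 467.5 / (24.5 − 10) = 467.5/14.5 = 32.241 mL/cmH2O.
τ = R × C = 14.118 × 0.03224 L/cmH2O = 0.4552 s.
t = −τ·ln(1 − 0.97) = −0.4552·ln(0.03) = 1.596 s.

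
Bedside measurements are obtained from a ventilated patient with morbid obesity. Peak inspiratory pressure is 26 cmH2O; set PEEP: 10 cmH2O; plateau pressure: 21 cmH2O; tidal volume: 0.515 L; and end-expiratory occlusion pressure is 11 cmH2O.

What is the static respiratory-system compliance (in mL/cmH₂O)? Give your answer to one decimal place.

51.5

End-expiratory occlusion gives total PEEP = 11 cmH2O (intrinsic PEEP = 11 − 10 = 1). Use total PEEP for the elastic gradient.
Cstat = Vt / (Pplat − PEEPtotal) = 515 / (21 − 11) = 515 / 10.0 = 51.5 mL/cmH2O.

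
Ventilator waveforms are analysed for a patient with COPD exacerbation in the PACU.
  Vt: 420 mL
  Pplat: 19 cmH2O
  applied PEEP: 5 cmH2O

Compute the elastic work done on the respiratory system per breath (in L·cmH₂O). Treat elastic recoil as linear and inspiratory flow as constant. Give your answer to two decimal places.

Elastic work ≈ ½ × (Pplat − PEEP) × Vt = 0.5 × (19 − 5) × 0.420 L = 0.5 × 14.0 × 0.420 = 2.94 L·cmH2O.

2.94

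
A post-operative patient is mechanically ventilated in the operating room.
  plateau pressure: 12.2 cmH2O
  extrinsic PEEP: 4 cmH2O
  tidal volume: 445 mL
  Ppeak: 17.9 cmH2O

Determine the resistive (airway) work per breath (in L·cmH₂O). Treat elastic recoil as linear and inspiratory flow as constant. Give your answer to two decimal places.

2.54

With constant inspiratory flow the resistive pressure is constant at PIP − Pplat = 17.9 − 12.2 = 5.7 cmH2O, so resistive work = 5.7 × 0.445 = 2.537 L·cmH2O.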